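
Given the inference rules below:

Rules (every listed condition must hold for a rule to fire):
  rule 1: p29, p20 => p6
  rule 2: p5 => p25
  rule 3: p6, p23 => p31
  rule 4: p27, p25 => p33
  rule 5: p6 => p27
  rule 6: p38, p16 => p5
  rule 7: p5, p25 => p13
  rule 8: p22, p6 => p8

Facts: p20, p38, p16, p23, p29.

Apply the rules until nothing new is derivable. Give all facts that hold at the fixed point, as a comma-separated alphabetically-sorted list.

[1] rule 1 [p29, p20 => p6]; rule 6 [p38, p16 => p5]. ⇒ new: p6, p5.
[2] rule 2 [p5 => p25]; rule 3 [p6, p23 => p31]; rule 5 [p6 => p27]. ⇒ new: p25, p31, p27.
[3] rule 4 [p27, p25 => p33]; rule 7 [p5, p25 => p13]. ⇒ new: p33, p13.

p13, p16, p20, p23, p25, p27, p29, p31, p33, p38, p5, p6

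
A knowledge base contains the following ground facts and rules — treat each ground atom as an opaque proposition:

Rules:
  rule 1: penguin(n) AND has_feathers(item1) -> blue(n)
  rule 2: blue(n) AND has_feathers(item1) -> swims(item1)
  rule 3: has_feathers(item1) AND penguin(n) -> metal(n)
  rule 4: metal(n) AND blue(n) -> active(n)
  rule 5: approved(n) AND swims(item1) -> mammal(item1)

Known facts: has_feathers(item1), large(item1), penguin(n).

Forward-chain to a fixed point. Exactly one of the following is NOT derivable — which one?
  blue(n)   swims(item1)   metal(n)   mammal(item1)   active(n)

Round 1: rule 1 [penguin(n) AND has_feathers(item1) -> blue(n)]; rule 3 [has_feathers(item1) AND penguin(n) -> metal(n)]. Adds blue(n), metal(n).
Round 2: rule 2 [blue(n) AND has_feathers(item1) -> swims(item1)]; rule 4 [metal(n) AND blue(n) -> active(n)]. Adds swims(item1), active(n).
Derived: swims(item1) (round 2), active(n) (round 2), metal(n) (round 1), blue(n) (round 1). mammal(item1) never appears in any round.

mammal(item1)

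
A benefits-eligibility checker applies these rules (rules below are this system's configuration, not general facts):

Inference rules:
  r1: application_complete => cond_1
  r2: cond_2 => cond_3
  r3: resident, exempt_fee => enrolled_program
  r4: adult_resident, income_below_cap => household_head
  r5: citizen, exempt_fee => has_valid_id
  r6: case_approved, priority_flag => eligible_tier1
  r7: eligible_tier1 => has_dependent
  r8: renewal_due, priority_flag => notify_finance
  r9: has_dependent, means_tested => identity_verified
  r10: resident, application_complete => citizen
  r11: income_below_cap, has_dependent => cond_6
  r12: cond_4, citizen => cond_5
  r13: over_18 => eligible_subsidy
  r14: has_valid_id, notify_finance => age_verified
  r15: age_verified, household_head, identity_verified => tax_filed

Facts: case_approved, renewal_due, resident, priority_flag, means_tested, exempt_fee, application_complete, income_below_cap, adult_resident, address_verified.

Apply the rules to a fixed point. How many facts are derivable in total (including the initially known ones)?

22

Round 1 fires r1, r3, r4, r6, r8, r10, giving cond_1, enrolled_program, household_head, eligible_tier1, notify_finance, citizen.
Round 2 fires r5, r7, giving has_valid_id, has_dependent.
Round 3 fires r9, r11, r14, giving identity_verified, cond_6, age_verified.
Round 4 fires r15, giving tax_filed.
Closure: {address_verified, adult_resident, age_verified, application_complete, case_approved, citizen, cond_1, cond_6, eligible_tier1, enrolled_program, exempt_fee, has_dependent, has_valid_id, household_head, identity_verified, income_below_cap, means_tested, notify_finance, priority_flag, renewal_due, resident, tax_filed} — 22 facts.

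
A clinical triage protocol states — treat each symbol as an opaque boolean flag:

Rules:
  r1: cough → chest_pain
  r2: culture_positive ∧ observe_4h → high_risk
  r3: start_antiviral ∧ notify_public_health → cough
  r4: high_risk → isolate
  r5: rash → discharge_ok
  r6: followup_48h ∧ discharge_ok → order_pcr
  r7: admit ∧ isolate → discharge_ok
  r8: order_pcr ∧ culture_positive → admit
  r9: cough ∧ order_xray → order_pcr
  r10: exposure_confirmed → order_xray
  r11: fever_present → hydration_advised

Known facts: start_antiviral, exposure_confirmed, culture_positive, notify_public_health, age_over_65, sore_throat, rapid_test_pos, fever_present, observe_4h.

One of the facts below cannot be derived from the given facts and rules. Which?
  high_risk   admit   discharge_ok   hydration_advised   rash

[1] r2 [culture_positive ∧ observe_4h → high_risk]; r3 [start_antiviral ∧ notify_public_health → cough]; r10 [exposure_confirmed → order_xray]; r11 [fever_present → hydration_advised]. ⇒ new: high_risk, cough, order_xray, hydration_advised.
[2] r1 [cough → chest_pain]; r4 [high_risk → isolate]; r9 [cough ∧ order_xray → order_pcr]. ⇒ new: chest_pain, isolate, order_pcr.
[3] r8 [order_pcr ∧ culture_positive → admit]. ⇒ new: admit.
[4] r7 [admit ∧ isolate → discharge_ok]. ⇒ new: discharge_ok.
Derived: high_risk (round 1), discharge_ok (round 4), hydration_advised (round 1), admit (round 3). rash never appears in any round.

rash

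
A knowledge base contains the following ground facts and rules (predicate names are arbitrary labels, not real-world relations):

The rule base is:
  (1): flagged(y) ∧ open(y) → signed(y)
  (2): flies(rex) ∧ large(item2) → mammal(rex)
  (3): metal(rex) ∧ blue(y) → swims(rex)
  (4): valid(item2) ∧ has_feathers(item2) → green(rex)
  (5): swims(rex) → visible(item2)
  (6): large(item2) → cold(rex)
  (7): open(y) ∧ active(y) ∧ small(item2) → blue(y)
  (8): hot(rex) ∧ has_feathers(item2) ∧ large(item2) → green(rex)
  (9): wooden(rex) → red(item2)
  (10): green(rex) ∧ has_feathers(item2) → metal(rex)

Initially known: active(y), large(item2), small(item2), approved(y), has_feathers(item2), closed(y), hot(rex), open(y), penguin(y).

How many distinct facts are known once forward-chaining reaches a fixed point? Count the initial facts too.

Round 1 fires (6), (7), (8), giving cold(rex), blue(y), green(rex).
Round 2 fires (10), giving metal(rex).
Round 3 fires (3), giving swims(rex).
Round 4 fires (5), giving visible(item2).
Closure: {active(y), approved(y), blue(y), closed(y), cold(rex), green(rex), has_feathers(item2), hot(rex), large(item2), metal(rex), open(y), penguin(y), small(item2), swims(rex), visible(item2)} — 15 facts.

15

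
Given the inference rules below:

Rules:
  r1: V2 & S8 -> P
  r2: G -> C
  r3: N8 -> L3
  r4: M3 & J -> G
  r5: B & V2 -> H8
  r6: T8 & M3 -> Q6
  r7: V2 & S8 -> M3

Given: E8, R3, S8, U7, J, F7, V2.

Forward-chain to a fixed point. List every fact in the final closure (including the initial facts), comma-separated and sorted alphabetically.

Round 1: r1 [V2 & S8 -> P]; r7 [V2 & S8 -> M3]. Adds P, M3.
Round 2: r4 [M3 & J -> G]. Adds G.
Round 3: r2 [G -> C]. Adds C.

C, E8, F7, G, J, M3, P, R3, S8, U7, V2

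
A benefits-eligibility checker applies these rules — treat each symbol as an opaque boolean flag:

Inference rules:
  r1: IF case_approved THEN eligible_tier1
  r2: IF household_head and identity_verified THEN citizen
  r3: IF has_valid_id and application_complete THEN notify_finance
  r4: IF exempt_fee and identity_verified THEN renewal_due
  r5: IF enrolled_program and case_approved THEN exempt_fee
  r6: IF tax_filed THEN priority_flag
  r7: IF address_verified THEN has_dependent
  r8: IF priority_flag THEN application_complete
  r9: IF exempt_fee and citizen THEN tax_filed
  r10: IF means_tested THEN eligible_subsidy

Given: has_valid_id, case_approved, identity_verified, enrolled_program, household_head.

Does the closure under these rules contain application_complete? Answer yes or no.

yes

Round 1 fires r1, r2, r5, giving eligible_tier1, citizen, exempt_fee.
Round 2 fires r4, r9, giving renewal_due, tax_filed.
Round 3 fires r6, giving priority_flag.
Round 4 fires r8, giving application_complete.
Round 5 fires r3, giving notify_finance.
application_complete appears in round 4, so it is derivable.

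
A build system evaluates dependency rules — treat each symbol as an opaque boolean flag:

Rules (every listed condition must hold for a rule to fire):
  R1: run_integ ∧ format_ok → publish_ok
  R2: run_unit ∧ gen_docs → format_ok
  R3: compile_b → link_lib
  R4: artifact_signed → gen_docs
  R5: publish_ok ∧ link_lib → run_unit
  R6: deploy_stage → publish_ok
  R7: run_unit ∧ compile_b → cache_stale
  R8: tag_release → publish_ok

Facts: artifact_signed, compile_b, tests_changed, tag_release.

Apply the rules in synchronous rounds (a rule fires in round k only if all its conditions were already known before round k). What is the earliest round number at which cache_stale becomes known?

Round 1: R3 [compile_b → link_lib]; R4 [artifact_signed → gen_docs]; R8 [tag_release → publish_ok]. Adds link_lib, gen_docs, publish_ok.
Round 2: R5 [publish_ok ∧ link_lib → run_unit]. Adds run_unit.
Round 3: R2 [run_unit ∧ gen_docs → format_ok]; R7 [run_unit ∧ compile_b → cache_stale]. Adds format_ok, cache_stale.
cache_stale first appears in round 3.

3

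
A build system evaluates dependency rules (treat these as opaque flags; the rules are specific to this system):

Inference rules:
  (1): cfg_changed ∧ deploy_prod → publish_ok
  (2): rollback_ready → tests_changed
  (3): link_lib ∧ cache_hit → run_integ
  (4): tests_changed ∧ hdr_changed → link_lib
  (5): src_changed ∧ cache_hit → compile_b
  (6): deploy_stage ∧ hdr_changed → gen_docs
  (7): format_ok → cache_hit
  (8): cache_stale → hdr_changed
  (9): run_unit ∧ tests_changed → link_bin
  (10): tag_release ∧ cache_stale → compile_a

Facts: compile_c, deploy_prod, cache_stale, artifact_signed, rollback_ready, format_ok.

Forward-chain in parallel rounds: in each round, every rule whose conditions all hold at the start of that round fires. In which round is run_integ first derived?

Round 1: (2) [rollback_ready → tests_changed]; (7) [format_ok → cache_hit]; (8) [cache_stale → hdr_changed]. New: tests_changed, cache_hit, hdr_changed.
Round 2: (4) [tests_changed ∧ hdr_changed → link_lib]. New: link_lib.
Round 3: (3) [link_lib ∧ cache_hit → run_integ]. New: run_integ.
run_integ first appears in round 3.

3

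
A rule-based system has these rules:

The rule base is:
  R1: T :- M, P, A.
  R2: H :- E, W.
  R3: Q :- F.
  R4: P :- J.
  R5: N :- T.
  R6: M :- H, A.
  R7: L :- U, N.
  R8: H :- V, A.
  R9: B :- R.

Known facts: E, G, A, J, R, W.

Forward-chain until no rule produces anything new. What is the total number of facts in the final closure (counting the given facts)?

12

Round 1 fires R2, R4, R9, giving H, P, B.
Round 2 fires R6, giving M.
Round 3 fires R1, giving T.
Round 4 fires R5, giving N.
Closure: {A, B, E, G, H, J, M, N, P, R, T, W} — 12 facts.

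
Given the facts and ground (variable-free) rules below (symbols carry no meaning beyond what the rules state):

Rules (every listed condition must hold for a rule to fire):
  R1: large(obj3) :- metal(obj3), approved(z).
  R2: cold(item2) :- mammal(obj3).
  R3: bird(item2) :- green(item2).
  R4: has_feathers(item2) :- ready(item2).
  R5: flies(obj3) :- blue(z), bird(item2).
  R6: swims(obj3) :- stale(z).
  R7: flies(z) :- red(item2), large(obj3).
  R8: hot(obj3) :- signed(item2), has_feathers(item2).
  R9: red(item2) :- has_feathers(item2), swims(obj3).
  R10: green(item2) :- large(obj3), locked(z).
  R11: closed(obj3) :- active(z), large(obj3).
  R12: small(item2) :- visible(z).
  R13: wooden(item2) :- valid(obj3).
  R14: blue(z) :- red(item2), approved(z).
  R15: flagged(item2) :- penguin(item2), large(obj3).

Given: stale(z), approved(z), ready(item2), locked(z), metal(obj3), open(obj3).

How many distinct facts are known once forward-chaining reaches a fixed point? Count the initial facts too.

15

Round 1: R1 [large(obj3) :- metal(obj3), approved(z).]; R4 [has_feathers(item2) :- ready(item2).]; R6 [swims(obj3) :- stale(z).]. Adds large(obj3), has_feathers(item2), swims(obj3).
Round 2: R9 [red(item2) :- has_feathers(item2), swims(obj3).]; R10 [green(item2) :- large(obj3), locked(z).]. Adds red(item2), green(item2).
Round 3: R3 [bird(item2) :- green(item2).]; R7 [flies(z) :- red(item2), large(obj3).]; R14 [blue(z) :- red(item2), approved(z).]. Adds bird(item2), flies(z), blue(z).
Round 4: R5 [flies(obj3) :- blue(z), bird(item2).]. Adds flies(obj3).
Closure: {approved(z), bird(item2), blue(z), flies(obj3), flies(z), green(item2), has_feathers(item2), large(obj3), locked(z), metal(obj3), open(obj3), ready(item2), red(item2), stale(z), swims(obj3)} — 15 facts.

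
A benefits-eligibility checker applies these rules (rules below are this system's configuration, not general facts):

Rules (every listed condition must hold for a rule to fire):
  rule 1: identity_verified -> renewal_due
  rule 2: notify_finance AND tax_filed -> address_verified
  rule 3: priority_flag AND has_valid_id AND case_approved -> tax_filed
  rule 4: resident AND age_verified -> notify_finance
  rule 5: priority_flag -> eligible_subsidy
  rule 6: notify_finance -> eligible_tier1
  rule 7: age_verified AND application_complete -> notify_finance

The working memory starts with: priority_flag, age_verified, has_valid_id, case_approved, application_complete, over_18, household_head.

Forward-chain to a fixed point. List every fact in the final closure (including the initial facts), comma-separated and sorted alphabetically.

[1] rule 3 [priority_flag AND has_valid_id AND case_approved -> tax_filed]; rule 5 [priority_flag -> eligible_subsidy]; rule 7 [age_verified AND application_complete -> notify_finance]. ⇒ new: tax_filed, eligible_subsidy, notify_finance.
[2] rule 2 [notify_finance AND tax_filed -> address_verified]; rule 6 [notify_finance -> eligible_tier1]. ⇒ new: address_verified, eligible_tier1.

address_verified, age_verified, application_complete, case_approved, eligible_subsidy, eligible_tier1, has_valid_id, household_head, notify_finance, over_18, priority_flag, tax_filed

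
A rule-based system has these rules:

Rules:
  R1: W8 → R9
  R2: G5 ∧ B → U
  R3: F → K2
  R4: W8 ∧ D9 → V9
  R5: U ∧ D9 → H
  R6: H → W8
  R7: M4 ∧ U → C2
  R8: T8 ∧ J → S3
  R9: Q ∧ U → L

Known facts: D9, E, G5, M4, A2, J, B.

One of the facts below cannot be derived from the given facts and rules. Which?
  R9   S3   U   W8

S3

Round 1 fires R2, giving U.
Round 2 fires R5, R7, giving H, C2.
Round 3 fires R6, giving W8.
Round 4 fires R1, R4, giving R9, V9.
Derived: R9 (round 4), W8 (round 3), U (round 1). S3 never appears in any round.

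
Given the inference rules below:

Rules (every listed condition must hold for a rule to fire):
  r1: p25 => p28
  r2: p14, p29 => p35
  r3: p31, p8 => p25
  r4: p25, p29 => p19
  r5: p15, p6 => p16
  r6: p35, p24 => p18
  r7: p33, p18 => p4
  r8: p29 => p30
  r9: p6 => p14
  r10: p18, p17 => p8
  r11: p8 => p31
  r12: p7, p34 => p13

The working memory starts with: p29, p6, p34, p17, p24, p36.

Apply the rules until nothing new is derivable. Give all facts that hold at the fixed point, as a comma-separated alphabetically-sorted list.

p14, p17, p18, p19, p24, p25, p28, p29, p30, p31, p34, p35, p36, p6, p8

Round 1 — r8, r9, derive p30, p14.
Round 2 — r2, derive p35.
Round 3 — r6, derive p18.
Round 4 — r10, derive p8.
Round 5 — r11, derive p31.
Round 6 — r3, derive p25.
Round 7 — r1, r4, derive p28, p19.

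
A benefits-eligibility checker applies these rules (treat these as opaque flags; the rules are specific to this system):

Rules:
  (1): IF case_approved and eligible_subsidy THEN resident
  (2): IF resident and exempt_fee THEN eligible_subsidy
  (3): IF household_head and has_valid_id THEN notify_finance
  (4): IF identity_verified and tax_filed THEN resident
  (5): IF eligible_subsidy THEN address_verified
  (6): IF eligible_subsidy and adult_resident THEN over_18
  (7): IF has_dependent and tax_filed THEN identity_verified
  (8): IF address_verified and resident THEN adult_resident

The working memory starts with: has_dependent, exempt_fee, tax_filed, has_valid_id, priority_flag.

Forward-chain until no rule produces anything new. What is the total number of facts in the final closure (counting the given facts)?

11

Round 1: (7) [IF has_dependent and tax_filed THEN identity_verified]. Adds identity_verified.
Round 2: (4) [IF identity_verified and tax_filed THEN resident]. Adds resident.
Round 3: (2) [IF resident and exempt_fee THEN eligible_subsidy]. Adds eligible_subsidy.
Round 4: (5) [IF eligible_subsidy THEN address_verified]. Adds address_verified.
Round 5: (8) [IF address_verified and resident THEN adult_resident]. Adds adult_resident.
Round 6: (6) [IF eligible_subsidy and adult_resident THEN over_18]. Adds over_18.
Closure: {address_verified, adult_resident, eligible_subsidy, exempt_fee, has_dependent, has_valid_id, identity_verified, over_18, priority_flag, resident, tax_filed} — 11 facts.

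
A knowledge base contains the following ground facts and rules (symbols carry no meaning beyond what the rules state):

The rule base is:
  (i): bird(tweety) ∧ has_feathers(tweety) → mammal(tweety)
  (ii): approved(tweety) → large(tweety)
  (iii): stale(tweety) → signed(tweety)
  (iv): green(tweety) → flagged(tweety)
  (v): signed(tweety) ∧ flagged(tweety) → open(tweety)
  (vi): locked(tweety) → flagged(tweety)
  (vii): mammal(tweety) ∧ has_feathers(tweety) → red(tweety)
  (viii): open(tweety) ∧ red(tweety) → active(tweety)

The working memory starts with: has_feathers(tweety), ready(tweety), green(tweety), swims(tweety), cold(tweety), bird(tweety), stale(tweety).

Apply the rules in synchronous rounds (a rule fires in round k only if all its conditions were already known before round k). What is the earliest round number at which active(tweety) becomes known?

3

Round 1 — (i), (iii), (iv), derive mammal(tweety), signed(tweety), flagged(tweety).
Round 2 — (v), (vii), derive open(tweety), red(tweety).
Round 3 — (viii), derive active(tweety).
active(tweety) first appears in round 3.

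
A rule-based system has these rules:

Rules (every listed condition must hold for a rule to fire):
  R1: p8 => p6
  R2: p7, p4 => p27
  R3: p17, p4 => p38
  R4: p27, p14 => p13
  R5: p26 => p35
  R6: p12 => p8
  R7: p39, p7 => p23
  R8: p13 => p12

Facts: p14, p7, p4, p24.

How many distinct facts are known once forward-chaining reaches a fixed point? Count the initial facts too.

Round 1: R2 [p7, p4 => p27]. Adds p27.
Round 2: R4 [p27, p14 => p13]. Adds p13.
Round 3: R8 [p13 => p12]. Adds p12.
Round 4: R6 [p12 => p8]. Adds p8.
Round 5: R1 [p8 => p6]. Adds p6.
Closure: {p12, p13, p14, p24, p27, p4, p6, p7, p8} — 9 facts.

9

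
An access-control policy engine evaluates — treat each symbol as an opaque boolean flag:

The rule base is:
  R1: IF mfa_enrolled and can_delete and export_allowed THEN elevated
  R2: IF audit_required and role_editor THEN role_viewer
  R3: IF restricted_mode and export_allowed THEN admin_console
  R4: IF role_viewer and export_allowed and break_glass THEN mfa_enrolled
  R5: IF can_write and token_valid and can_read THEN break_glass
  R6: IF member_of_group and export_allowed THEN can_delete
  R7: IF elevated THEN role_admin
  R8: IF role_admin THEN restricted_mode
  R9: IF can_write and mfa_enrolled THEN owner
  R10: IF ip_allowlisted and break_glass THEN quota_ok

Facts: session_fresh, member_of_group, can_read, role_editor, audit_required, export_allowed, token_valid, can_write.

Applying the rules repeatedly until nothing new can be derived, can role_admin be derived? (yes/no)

yes

[1] R2 [IF audit_required and role_editor THEN role_viewer]; R5 [IF can_write and token_valid and can_read THEN break_glass]; R6 [IF member_of_group and export_allowed THEN can_delete]. ⇒ new: role_viewer, break_glass, can_delete.
[2] R4 [IF role_viewer and export_allowed and break_glass THEN mfa_enrolled]. ⇒ new: mfa_enrolled.
[3] R1 [IF mfa_enrolled and can_delete and export_allowed THEN elevated]; R9 [IF can_write and mfa_enrolled THEN owner]. ⇒ new: elevated, owner.
[4] R7 [IF elevated THEN role_admin]. ⇒ new: role_admin.
[5] R8 [IF role_admin THEN restricted_mode]. ⇒ new: restricted_mode.
[6] R3 [IF restricted_mode and export_allowed THEN admin_console]. ⇒ new: admin_console.
role_admin appears in round 4, so it is derivable.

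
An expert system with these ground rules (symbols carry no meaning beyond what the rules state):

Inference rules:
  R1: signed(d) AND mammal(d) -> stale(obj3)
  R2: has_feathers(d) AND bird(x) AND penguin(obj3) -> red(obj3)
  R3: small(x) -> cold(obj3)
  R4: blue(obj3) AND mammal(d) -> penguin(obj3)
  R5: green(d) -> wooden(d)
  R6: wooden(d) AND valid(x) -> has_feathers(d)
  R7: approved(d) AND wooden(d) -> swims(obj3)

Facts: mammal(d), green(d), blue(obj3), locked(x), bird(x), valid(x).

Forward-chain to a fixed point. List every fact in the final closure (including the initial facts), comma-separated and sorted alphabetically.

bird(x), blue(obj3), green(d), has_feathers(d), locked(x), mammal(d), penguin(obj3), red(obj3), valid(x), wooden(d)

Round 1: R4 [blue(obj3) AND mammal(d) -> penguin(obj3)]; R5 [green(d) -> wooden(d)]. Adds penguin(obj3), wooden(d).
Round 2: R6 [wooden(d) AND valid(x) -> has_feathers(d)]. Adds has_feathers(d).
Round 3: R2 [has_feathers(d) AND bird(x) AND penguin(obj3) -> red(obj3)]. Adds red(obj3).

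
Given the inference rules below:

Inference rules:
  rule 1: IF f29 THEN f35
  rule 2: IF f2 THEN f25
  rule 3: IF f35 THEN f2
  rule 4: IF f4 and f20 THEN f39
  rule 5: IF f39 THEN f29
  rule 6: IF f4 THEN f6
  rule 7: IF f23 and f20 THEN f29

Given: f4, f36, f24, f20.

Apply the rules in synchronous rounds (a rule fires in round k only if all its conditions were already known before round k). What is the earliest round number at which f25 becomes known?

5

Round 1 fires rule 4, rule 6, giving f39, f6.
Round 2 fires rule 5, giving f29.
Round 3 fires rule 1, giving f35.
Round 4 fires rule 3, giving f2.
Round 5 fires rule 2, giving f25.
f25 first appears in round 5.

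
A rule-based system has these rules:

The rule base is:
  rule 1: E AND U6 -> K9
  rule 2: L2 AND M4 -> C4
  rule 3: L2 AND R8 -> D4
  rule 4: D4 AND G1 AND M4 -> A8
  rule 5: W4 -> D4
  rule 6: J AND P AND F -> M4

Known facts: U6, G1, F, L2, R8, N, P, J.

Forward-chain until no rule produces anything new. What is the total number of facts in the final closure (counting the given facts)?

12

[1] rule 3 [L2 AND R8 -> D4]; rule 6 [J AND P AND F -> M4]. ⇒ new: D4, M4.
[2] rule 2 [L2 AND M4 -> C4]; rule 4 [D4 AND G1 AND M4 -> A8]. ⇒ new: C4, A8.
Closure: {A8, C4, D4, F, G1, J, L2, M4, N, P, R8, U6} — 12 facts.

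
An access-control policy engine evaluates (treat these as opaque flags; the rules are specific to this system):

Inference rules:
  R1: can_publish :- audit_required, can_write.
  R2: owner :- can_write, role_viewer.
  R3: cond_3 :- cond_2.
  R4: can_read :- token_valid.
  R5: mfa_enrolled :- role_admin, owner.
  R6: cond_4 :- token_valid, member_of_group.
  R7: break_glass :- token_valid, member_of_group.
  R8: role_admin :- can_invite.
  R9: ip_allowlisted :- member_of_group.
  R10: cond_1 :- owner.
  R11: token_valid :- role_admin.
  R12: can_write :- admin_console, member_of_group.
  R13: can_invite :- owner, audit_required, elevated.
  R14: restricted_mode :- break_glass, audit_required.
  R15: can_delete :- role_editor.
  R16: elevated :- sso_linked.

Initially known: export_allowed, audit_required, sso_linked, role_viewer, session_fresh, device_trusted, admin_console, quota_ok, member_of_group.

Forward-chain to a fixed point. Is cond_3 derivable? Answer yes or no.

Round 1: R9 [ip_allowlisted :- member_of_group.]; R12 [can_write :- admin_console, member_of_group.]; R16 [elevated :- sso_linked.]. New: ip_allowlisted, can_write, elevated.
Round 2: R1 [can_publish :- audit_required, can_write.]; R2 [owner :- can_write, role_viewer.]. New: can_publish, owner.
Round 3: R10 [cond_1 :- owner.]; R13 [can_invite :- owner, audit_required, elevated.]. New: cond_1, can_invite.
Round 4: R8 [role_admin :- can_invite.]. New: role_admin.
Round 5: R5 [mfa_enrolled :- role_admin, owner.]; R11 [token_valid :- role_admin.]. New: mfa_enrolled, token_valid.
Round 6: R4 [can_read :- token_valid.]; R6 [cond_4 :- token_valid, member_of_group.]; R7 [break_glass :- token_valid, member_of_group.]. New: can_read, cond_4, break_glass.
Round 7: R14 [restricted_mode :- break_glass, audit_required.]. New: restricted_mode.
Fixed point reached. cond_3 is concluded only by R3; R3 needs cond_2 (never derived).

no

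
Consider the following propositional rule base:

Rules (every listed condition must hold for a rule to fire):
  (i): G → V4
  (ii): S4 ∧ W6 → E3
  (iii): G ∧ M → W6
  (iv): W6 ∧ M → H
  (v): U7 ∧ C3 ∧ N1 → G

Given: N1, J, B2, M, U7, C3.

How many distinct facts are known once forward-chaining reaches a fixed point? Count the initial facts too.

Round 1: (v) [U7 ∧ C3 ∧ N1 → G]. New: G.
Round 2: (i) [G → V4]; (iii) [G ∧ M → W6]. New: V4, W6.
Round 3: (iv) [W6 ∧ M → H]. New: H.
Closure: {B2, C3, G, H, J, M, N1, U7, V4, W6} — 10 facts.

10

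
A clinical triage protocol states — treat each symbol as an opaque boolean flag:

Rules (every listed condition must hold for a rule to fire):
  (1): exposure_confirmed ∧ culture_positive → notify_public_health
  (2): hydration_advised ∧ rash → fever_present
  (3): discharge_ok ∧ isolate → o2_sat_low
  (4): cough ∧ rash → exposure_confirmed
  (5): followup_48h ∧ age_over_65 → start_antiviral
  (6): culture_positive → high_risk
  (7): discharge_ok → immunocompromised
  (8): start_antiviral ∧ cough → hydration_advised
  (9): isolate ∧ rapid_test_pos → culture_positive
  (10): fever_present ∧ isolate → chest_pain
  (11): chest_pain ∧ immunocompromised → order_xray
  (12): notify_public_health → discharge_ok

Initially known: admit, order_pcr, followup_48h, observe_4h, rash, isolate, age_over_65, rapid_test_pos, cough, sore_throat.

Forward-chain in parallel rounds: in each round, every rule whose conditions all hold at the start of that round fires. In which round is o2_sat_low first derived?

[1] (4) [cough ∧ rash → exposure_confirmed]; (5) [followup_48h ∧ age_over_65 → start_antiviral]; (9) [isolate ∧ rapid_test_pos → culture_positive]. ⇒ new: exposure_confirmed, start_antiviral, culture_positive.
[2] (1) [exposure_confirmed ∧ culture_positive → notify_public_health]; (6) [culture_positive → high_risk]; (8) [start_antiviral ∧ cough → hydration_advised]. ⇒ new: notify_public_health, high_risk, hydration_advised.
[3] (2) [hydration_advised ∧ rash → fever_present]; (12) [notify_public_health → discharge_ok]. ⇒ new: fever_present, discharge_ok.
[4] (3) [discharge_ok ∧ isolate → o2_sat_low]; (7) [discharge_ok → immunocompromised]; (10) [fever_present ∧ isolate → chest_pain]. ⇒ new: o2_sat_low, immunocompromised, chest_pain.
o2_sat_low first appears in round 4.

4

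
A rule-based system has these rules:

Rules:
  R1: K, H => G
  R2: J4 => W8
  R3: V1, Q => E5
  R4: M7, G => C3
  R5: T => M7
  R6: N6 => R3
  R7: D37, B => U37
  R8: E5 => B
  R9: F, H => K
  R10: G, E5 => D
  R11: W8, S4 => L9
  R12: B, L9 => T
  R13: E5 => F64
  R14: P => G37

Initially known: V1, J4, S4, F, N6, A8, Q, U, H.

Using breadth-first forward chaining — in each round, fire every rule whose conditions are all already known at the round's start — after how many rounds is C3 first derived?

[1] R2 [J4 => W8]; R3 [V1, Q => E5]; R6 [N6 => R3]; R9 [F, H => K]. ⇒ new: W8, E5, R3, K.
[2] R1 [K, H => G]; R8 [E5 => B]; R11 [W8, S4 => L9]; R13 [E5 => F64]. ⇒ new: G, B, L9, F64.
[3] R10 [G, E5 => D]; R12 [B, L9 => T]. ⇒ new: D, T.
[4] R5 [T => M7]. ⇒ new: M7.
[5] R4 [M7, G => C3]. ⇒ new: C3.
C3 first appears in round 5.

5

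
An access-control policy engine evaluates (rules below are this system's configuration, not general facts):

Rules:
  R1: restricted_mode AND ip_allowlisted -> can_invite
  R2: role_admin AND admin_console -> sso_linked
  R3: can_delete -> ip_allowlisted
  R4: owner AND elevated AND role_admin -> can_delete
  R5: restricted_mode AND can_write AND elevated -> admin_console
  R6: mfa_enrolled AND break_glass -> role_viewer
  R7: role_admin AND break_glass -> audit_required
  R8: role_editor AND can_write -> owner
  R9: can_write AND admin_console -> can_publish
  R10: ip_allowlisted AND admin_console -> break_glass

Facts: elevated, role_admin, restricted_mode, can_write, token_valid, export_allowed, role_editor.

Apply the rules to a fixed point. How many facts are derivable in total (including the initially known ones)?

16

Round 1: R5 [restricted_mode AND can_write AND elevated -> admin_console]; R8 [role_editor AND can_write -> owner]. Adds admin_console, owner.
Round 2: R2 [role_admin AND admin_console -> sso_linked]; R4 [owner AND elevated AND role_admin -> can_delete]; R9 [can_write AND admin_console -> can_publish]. Adds sso_linked, can_delete, can_publish.
Round 3: R3 [can_delete -> ip_allowlisted]. Adds ip_allowlisted.
Round 4: R1 [restricted_mode AND ip_allowlisted -> can_invite]; R10 [ip_allowlisted AND admin_console -> break_glass]. Adds can_invite, break_glass.
Round 5: R7 [role_admin AND break_glass -> audit_required]. Adds audit_required.
Closure: {admin_console, audit_required, break_glass, can_delete, can_invite, can_publish, can_write, elevated, export_allowed, ip_allowlisted, owner, restricted_mode, role_admin, role_editor, sso_linked, token_valid} — 16 facts.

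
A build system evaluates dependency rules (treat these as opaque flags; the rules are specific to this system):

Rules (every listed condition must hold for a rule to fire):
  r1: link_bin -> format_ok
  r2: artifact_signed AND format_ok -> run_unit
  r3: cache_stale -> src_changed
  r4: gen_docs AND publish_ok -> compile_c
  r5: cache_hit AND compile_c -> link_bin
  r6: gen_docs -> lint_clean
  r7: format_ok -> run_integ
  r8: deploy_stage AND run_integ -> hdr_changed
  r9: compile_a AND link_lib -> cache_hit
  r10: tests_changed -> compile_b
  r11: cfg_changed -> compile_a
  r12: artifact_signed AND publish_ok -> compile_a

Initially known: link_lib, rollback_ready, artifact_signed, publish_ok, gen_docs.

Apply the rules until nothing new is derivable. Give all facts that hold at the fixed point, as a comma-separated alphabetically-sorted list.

artifact_signed, cache_hit, compile_a, compile_c, format_ok, gen_docs, link_bin, link_lib, lint_clean, publish_ok, rollback_ready, run_integ, run_unit

[1] r4 [gen_docs AND publish_ok -> compile_c]; r6 [gen_docs -> lint_clean]; r12 [artifact_signed AND publish_ok -> compile_a]. ⇒ new: compile_c, lint_clean, compile_a.
[2] r9 [compile_a AND link_lib -> cache_hit]. ⇒ new: cache_hit.
[3] r5 [cache_hit AND compile_c -> link_bin]. ⇒ new: link_bin.
[4] r1 [link_bin -> format_ok]. ⇒ new: format_ok.
[5] r2 [artifact_signed AND format_ok -> run_unit]; r7 [format_ok -> run_integ]. ⇒ new: run_unit, run_integ.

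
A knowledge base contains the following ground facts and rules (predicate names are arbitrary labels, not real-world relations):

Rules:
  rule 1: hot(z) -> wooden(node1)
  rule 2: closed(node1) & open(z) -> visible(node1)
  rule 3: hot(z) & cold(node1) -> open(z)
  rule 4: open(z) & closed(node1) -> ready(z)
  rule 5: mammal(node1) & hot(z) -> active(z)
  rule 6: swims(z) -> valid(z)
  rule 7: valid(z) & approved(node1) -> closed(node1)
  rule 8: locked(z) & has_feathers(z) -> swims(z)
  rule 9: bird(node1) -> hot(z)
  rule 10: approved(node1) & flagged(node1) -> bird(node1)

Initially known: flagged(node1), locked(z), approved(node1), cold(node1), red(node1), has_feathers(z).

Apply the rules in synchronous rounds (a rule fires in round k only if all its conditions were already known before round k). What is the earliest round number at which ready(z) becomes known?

4

Round 1 — rule 8, rule 10, derive swims(z), bird(node1).
Round 2 — rule 6, rule 9, derive valid(z), hot(z).
Round 3 — rule 1, rule 3, rule 7, derive wooden(node1), open(z), closed(node1).
Round 4 — rule 2, rule 4, derive visible(node1), ready(z).
ready(z) first appears in round 4.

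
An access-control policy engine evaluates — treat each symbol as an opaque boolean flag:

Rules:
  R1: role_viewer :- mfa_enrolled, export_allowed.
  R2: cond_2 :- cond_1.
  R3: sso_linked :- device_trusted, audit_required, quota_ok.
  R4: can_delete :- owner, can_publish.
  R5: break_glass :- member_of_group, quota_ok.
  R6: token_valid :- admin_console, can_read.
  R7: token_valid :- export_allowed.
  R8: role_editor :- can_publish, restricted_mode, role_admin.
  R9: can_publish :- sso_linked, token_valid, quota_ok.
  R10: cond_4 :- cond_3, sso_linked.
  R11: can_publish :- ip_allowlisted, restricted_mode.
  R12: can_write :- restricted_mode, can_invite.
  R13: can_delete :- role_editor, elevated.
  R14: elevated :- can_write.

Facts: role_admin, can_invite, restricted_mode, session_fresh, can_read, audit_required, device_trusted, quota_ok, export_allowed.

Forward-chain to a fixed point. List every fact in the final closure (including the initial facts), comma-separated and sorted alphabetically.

audit_required, can_delete, can_invite, can_publish, can_read, can_write, device_trusted, elevated, export_allowed, quota_ok, restricted_mode, role_admin, role_editor, session_fresh, sso_linked, token_valid

Round 1: R3 [sso_linked :- device_trusted, audit_required, quota_ok.]; R7 [token_valid :- export_allowed.]; R12 [can_write :- restricted_mode, can_invite.]. New: sso_linked, token_valid, can_write.
Round 2: R9 [can_publish :- sso_linked, token_valid, quota_ok.]; R14 [elevated :- can_write.]. New: can_publish, elevated.
Round 3: R8 [role_editor :- can_publish, restricted_mode, role_admin.]. New: role_editor.
Round 4: R13 [can_delete :- role_editor, elevated.]. New: can_delete.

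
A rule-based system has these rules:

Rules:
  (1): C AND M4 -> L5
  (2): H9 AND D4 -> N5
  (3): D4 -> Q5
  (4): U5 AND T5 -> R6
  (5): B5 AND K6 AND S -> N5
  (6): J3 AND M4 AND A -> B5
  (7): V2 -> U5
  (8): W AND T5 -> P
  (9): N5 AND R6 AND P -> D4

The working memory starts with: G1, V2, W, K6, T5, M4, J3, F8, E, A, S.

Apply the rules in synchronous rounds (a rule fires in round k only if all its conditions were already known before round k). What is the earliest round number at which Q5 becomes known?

Round 1: (6) [J3 AND M4 AND A -> B5]; (7) [V2 -> U5]; (8) [W AND T5 -> P]. New: B5, U5, P.
Round 2: (4) [U5 AND T5 -> R6]; (5) [B5 AND K6 AND S -> N5]. New: R6, N5.
Round 3: (9) [N5 AND R6 AND P -> D4]. New: D4.
Round 4: (3) [D4 -> Q5]. New: Q5.
Q5 first appears in round 4.

4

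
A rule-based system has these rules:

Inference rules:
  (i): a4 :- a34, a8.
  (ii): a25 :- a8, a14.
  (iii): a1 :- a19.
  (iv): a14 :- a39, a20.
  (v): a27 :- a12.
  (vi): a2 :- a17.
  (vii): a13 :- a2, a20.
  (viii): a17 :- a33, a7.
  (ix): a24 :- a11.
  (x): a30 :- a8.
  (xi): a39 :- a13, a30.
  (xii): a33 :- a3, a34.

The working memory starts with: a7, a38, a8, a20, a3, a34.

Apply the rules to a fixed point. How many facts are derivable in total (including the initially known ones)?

Round 1 — (i), (x), (xii), derive a4, a30, a33.
Round 2 — (viii), derive a17.
Round 3 — (vi), derive a2.
Round 4 — (vii), derive a13.
Round 5 — (xi), derive a39.
Round 6 — (iv), derive a14.
Round 7 — (ii), derive a25.
Closure: {a13, a14, a17, a2, a20, a25, a3, a30, a33, a34, a38, a39, a4, a7, a8} — 15 facts.

15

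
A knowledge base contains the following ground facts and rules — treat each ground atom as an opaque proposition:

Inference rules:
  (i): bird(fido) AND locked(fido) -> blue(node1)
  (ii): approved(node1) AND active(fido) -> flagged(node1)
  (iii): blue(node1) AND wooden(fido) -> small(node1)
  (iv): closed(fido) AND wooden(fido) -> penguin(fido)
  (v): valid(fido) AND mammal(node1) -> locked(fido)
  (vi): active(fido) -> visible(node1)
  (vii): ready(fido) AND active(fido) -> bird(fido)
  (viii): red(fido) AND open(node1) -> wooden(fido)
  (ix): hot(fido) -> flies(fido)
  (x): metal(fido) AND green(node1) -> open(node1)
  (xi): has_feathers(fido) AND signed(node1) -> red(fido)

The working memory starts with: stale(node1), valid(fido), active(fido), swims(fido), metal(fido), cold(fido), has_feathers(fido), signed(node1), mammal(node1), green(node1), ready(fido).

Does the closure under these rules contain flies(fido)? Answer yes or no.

Round 1: (v) [valid(fido) AND mammal(node1) -> locked(fido)]; (vi) [active(fido) -> visible(node1)]; (vii) [ready(fido) AND active(fido) -> bird(fido)]; (x) [metal(fido) AND green(node1) -> open(node1)]; (xi) [has_feathers(fido) AND signed(node1) -> red(fido)]. Adds locked(fido), visible(node1), bird(fido), open(node1), red(fido).
Round 2: (i) [bird(fido) AND locked(fido) -> blue(node1)]; (viii) [red(fido) AND open(node1) -> wooden(fido)]. Adds blue(node1), wooden(fido).
Round 3: (iii) [blue(node1) AND wooden(fido) -> small(node1)]. Adds small(node1).
Fixed point reached. flies(fido) is concluded only by (ix); (ix) needs hot(fido) (never derived).

no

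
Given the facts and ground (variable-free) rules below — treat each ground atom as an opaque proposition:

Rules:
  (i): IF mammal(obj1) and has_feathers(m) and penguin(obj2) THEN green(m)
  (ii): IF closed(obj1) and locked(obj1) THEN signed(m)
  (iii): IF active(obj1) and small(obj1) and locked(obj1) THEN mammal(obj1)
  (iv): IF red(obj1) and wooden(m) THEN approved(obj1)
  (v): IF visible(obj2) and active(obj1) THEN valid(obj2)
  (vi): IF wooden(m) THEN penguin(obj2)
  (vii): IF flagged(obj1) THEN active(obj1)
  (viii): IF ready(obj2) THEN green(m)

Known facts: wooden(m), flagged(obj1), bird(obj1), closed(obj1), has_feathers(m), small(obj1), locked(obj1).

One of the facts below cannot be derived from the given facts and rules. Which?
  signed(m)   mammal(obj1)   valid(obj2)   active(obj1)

valid(obj2)

[1] (ii) [IF closed(obj1) and locked(obj1) THEN signed(m)]; (vi) [IF wooden(m) THEN penguin(obj2)]; (vii) [IF flagged(obj1) THEN active(obj1)]. ⇒ new: signed(m), penguin(obj2), active(obj1).
[2] (iii) [IF active(obj1) and small(obj1) and locked(obj1) THEN mammal(obj1)]. ⇒ new: mammal(obj1).
[3] (i) [IF mammal(obj1) and has_feathers(m) and penguin(obj2) THEN green(m)]. ⇒ new: green(m).
Derived: signed(m) (round 1), active(obj1) (round 1), mammal(obj1) (round 2). valid(obj2) never appears in any round.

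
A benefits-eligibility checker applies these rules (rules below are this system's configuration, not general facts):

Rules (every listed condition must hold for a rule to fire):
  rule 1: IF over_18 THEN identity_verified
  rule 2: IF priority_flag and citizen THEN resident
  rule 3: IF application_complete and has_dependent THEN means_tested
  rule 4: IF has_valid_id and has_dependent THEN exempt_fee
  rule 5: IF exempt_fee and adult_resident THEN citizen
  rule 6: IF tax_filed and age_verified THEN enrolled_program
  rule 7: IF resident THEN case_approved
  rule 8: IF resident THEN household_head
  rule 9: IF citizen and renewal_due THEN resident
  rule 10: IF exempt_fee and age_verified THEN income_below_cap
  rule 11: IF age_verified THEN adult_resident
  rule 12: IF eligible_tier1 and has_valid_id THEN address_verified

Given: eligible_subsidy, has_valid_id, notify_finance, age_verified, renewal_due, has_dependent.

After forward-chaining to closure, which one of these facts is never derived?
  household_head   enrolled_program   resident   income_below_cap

enrolled_program

Round 1: rule 4 [IF has_valid_id and has_dependent THEN exempt_fee]; rule 11 [IF age_verified THEN adult_resident]. Adds exempt_fee, adult_resident.
Round 2: rule 5 [IF exempt_fee and adult_resident THEN citizen]; rule 10 [IF exempt_fee and age_verified THEN income_below_cap]. Adds citizen, income_below_cap.
Round 3: rule 9 [IF citizen and renewal_due THEN resident]. Adds resident.
Round 4: rule 7 [IF resident THEN case_approved]; rule 8 [IF resident THEN household_head]. Adds case_approved, household_head.
Derived: resident (round 3), income_below_cap (round 2), household_head (round 4). enrolled_program never appears in any round.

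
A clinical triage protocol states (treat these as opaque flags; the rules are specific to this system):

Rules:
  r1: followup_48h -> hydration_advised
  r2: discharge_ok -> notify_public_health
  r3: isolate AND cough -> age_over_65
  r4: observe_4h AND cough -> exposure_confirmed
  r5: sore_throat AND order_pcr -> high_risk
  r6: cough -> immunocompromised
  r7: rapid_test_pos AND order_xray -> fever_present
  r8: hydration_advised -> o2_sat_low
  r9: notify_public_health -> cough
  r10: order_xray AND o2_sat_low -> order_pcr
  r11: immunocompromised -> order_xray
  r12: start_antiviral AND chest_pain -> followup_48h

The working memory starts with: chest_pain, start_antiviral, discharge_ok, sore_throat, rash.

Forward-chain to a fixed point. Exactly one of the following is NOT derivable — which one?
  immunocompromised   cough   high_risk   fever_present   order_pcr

fever_present

Round 1 — r2, r12, derive notify_public_health, followup_48h.
Round 2 — r1, r9, derive hydration_advised, cough.
Round 3 — r6, r8, derive immunocompromised, o2_sat_low.
Round 4 — r11, derive order_xray.
Round 5 — r10, derive order_pcr.
Round 6 — r5, derive high_risk.
Derived: immunocompromised (round 3), high_risk (round 6), order_pcr (round 5), cough (round 2). fever_present never appears in any round.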